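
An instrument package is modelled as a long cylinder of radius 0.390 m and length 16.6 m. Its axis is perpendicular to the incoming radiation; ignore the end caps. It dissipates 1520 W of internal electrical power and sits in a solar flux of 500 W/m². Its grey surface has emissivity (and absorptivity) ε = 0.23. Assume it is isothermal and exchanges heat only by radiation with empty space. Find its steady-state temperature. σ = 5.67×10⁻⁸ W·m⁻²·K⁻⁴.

At steady state, absorbed solar power + internal power = radiated power.
Absorbed: α·S·A_cross = 0.23·500·12.95 = 1489 W (cross-section 2rL).
Total input = 1489 + 1520 = 3009 W.
Radiated: εσ·A_surf·T⁴ with A_surf = 2πrL = 40.68 m².
T⁴ = 3009/(0.23·5.67×10⁻⁸·40.68) = 5.672×10⁹ K⁴.

T ≈ 274 K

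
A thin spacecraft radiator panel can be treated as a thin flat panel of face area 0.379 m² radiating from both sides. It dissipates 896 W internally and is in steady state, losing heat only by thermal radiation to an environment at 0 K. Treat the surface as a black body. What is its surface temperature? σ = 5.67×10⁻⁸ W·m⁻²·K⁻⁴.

Steady state: internal power = radiated power, P = εσA T⁴.
Radiating area A = 2·0.379 = 0.7580 m².
T⁴ = P/(εσA) = 896/(1.0·5.67×10⁻⁸·0.7580) = 2.085×10¹⁰ K⁴.
T = (2.085×10¹⁰)^(1/4).

T ≈ 380 K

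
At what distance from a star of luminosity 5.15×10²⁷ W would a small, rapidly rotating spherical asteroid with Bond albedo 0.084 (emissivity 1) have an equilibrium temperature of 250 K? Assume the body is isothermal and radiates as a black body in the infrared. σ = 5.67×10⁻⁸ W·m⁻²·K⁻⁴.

d ≈ 6.51×10¹¹ m

For an isothermal black-emitting sphere, (1−a)S·πr² = σ·4πr²·T⁴ ⇒ S = 4σT⁴/(1−a).
S = 4·5.67×10⁻⁸·(250)⁴/0.916 = 967.2 W/m².
Flux falls as S = L/(4πd²), so d = √(L/(4πS)) = √(5.15×10²⁷/(4π·967.2)).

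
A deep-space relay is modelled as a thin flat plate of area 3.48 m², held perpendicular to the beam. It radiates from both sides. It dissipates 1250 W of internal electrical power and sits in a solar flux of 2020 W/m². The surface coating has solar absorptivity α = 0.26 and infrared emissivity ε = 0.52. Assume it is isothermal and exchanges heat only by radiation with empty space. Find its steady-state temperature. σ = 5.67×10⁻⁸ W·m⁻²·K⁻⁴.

At steady state, absorbed solar power + internal power = radiated power.
Absorbed: α·S·A_cross = 0.26·2020·3.480 = 1828 W (cross-section A).
Total input = 1828 + 1250 = 3078 W.
Radiated: εσ·A_surf·T⁴ with A_surf = 2A = 6.960 m².
T⁴ = 3078/(0.52·5.67×10⁻⁸·6.960) = 1.500×10¹⁰ K⁴.

T ≈ 350 K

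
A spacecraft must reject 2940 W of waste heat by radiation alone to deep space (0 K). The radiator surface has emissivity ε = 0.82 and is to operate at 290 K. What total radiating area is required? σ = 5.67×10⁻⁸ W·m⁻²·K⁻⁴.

A ≈ 8.94 m²

P = εσA T⁴ ⇒ A = P/(εσT⁴).
T⁴ = 7.073×10⁹ K⁴.
A = 2940/(0.82 × 5.67×10⁻⁸ × 7.073×10⁹).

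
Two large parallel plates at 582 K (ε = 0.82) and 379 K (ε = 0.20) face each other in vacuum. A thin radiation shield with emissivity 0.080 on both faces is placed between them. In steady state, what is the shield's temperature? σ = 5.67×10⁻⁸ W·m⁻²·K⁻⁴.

In steady state the net flux on the hot side equals that on the cold side.
σ(T₁⁴−T_s⁴)/D₁ = σ(T_s⁴−T₂⁴)/D₂, with D₁ = 1/ε₁+1/ε_s−1 = 12.72, D₂ = 1/ε_s+1/ε₂−1 = 16.50.
Solve for T_s⁴: T_s⁴ = (D₂·T₁⁴ + D₁·T₂⁴)/(D₁+D₂) = 7.377×10¹⁰ K⁴.

T_s ≈ 521 K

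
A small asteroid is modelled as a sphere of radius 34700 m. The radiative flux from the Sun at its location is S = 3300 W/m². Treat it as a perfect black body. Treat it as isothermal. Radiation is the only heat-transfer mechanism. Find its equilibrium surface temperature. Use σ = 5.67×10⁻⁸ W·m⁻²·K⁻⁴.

T ≈ 347 K

At equilibrium, absorbed power = emitted power.
Absorbing cross-section = πr² = 3.783×10⁹ m²; emitting surface = 4πr² = 1.513×10¹⁰ m² (ratio 4).
S·A_cross = εσ·A_surf·T⁴  ⇒  T⁴ = S/(4σ).
T⁴ = 1.00·3300/(4·5.67×10⁻⁸) = 1.455×10¹⁰ K⁴.
T = (1.455×10¹⁰)^(1/4).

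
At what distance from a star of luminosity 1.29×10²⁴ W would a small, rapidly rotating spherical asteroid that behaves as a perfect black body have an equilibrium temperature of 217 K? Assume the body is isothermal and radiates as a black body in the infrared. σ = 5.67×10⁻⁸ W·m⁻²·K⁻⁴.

d ≈ 1.43×10¹⁰ m

For an isothermal black-emitting sphere, (1−a)S·πr² = σ·4πr²·T⁴ ⇒ S = 4σT⁴/(1−a).
S = 4·5.67×10⁻⁸·(217)⁴/1.00 = 502.9 W/m².
Flux falls as S = L/(4πd²), so d = √(L/(4πS)) = √(1.29×10²⁴/(4π·502.9)).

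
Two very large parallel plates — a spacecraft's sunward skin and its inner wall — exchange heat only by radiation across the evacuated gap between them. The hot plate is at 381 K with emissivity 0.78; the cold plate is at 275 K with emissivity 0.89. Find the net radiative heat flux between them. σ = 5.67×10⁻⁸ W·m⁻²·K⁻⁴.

For two infinite grey parallel plates, q = σ(T₁⁴ − T₂⁴)/(1/ε₁ + 1/ε₂ − 1).
T₁⁴ − T₂⁴ = 2.107×10¹⁰ − 5.719×10⁹ = 1.535×10¹⁰ K⁴.
1/ε₁ + 1/ε₂ − 1 = 1.282 + 1.124 − 1 = 1.406.
q = 5.67×10⁻⁸ × 1.535×10¹⁰ / 1.406.

q ≈ 619 W/m²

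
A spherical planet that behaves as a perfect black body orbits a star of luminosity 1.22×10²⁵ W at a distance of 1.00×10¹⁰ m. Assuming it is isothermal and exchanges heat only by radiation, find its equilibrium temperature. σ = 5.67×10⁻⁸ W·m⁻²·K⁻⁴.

First find the stellar flux at distance d: S = L/(4πd²) = 1.22×10²⁵/(4π·(1.00×10¹⁰)²) = 9708 W/m².
For an isothermal sphere, absorbed (1−a)S·πr² = emitted σ·4πr²·T⁴, so T⁴ = (1−a)S/(4σ).
T⁴ = 1.00·9708/(4·5.67×10⁻⁸) = 4.281×10¹⁰ K⁴.

T ≈ 455 K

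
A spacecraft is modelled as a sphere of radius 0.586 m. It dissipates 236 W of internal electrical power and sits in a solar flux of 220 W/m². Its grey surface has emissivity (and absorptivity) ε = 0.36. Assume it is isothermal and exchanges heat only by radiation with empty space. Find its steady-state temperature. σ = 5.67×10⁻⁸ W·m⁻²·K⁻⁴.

T ≈ 246 K

At steady state, absorbed solar power + internal power = radiated power.
Absorbed: α·S·A_cross = 0.36·220·1.079 = 85.44 W (cross-section πr²).
Total input = 85.44 + 236 = 321.4 W.
Radiated: εσ·A_surf·T⁴ with A_surf = 4πr² = 4.315 m².
T⁴ = 321.4/(0.36·5.67×10⁻⁸·4.315) = 3.649×10⁹ K⁴.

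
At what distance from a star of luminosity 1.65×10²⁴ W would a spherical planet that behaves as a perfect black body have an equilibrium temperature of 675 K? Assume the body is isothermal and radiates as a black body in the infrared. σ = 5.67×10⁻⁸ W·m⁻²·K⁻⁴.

d ≈ 1.67×10⁹ m

For an isothermal black-emitting sphere, (1−a)S·πr² = σ·4πr²·T⁴ ⇒ S = 4σT⁴/(1−a).
S = 4·5.67×10⁻⁸·(675)⁴/1.00 = 47080 W/m².
Flux falls as S = L/(4πd²), so d = √(L/(4πS)) = √(1.65×10²⁴/(4π·47080)).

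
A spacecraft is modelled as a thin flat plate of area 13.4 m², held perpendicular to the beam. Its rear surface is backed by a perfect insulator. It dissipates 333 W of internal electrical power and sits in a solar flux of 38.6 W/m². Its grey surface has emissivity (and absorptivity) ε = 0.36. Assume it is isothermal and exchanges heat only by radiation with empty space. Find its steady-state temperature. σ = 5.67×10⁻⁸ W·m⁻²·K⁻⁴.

T ≈ 209 K

At steady state, absorbed solar power + internal power = radiated power.
Absorbed: α·S·A_cross = 0.36·38.6·13.40 = 186.2 W (cross-section A).
Total input = 186.2 + 333 = 519.2 W.
Radiated: εσ·A_surf·T⁴ with A_surf = A = 13.40 m².
T⁴ = 519.2/(0.36·5.67×10⁻⁸·13.40) = 1.898×10⁹ K⁴.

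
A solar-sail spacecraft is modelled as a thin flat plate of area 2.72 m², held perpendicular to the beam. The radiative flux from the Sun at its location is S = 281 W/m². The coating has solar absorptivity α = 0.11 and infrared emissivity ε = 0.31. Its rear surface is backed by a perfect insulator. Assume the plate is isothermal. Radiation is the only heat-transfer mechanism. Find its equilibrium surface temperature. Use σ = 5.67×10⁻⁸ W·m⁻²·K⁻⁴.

At equilibrium, absorbed power = emitted power.
Absorbing cross-section = A = 2.720 m²; emitting surface = A = 2.720 m² (ratio 1).
αS·A_cross = εσ·A_surf·T⁴  ⇒  T⁴ = αS/(ε·1σ).
T⁴ = 0.110·281/(0.31·1·5.67×10⁻⁸) = 1.759×10⁹ K⁴.
T = (1.759×10⁹)^(1/4).

T ≈ 205 K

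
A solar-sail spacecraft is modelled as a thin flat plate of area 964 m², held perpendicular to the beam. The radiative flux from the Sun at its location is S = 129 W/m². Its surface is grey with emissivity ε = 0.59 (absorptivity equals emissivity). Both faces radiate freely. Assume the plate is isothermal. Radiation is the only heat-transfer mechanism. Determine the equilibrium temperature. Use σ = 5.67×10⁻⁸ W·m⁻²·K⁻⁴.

At equilibrium, absorbed power = emitted power.
Absorbing cross-section = A = 964.0 m²; emitting surface = 2A = 1928 m² (ratio 2).
εS·A_cross = εσ·A_surf·T⁴  ⇒  T⁴ = S/(2σ)   (ε cancels).
T⁴ = 129/(2·5.67×10⁻⁸) = 1.138×10⁹ K⁴.
T = (1.138×10⁹)^(1/4).

T ≈ 184 K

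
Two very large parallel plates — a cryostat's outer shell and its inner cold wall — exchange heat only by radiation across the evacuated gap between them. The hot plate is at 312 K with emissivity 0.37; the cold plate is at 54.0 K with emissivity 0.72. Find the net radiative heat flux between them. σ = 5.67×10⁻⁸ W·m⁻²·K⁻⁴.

For two infinite grey parallel plates, q = σ(T₁⁴ − T₂⁴)/(1/ε₁ + 1/ε₂ − 1).
T₁⁴ − T₂⁴ = 9.476×10⁹ − 8.503×10⁶ = 9.467×10⁹ K⁴.
1/ε₁ + 1/ε₂ − 1 = 2.703 + 1.389 − 1 = 3.092.
q = 5.67×10⁻⁸ × 9.467×10⁹ / 3.092.

q ≈ 174 W/m²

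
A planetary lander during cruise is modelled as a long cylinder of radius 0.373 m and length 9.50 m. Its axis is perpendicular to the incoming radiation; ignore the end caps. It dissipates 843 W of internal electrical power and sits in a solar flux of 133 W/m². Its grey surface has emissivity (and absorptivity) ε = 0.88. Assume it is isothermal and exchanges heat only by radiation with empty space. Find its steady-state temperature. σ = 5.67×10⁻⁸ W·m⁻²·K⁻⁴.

T ≈ 197 K

At steady state, absorbed solar power + internal power = radiated power.
Absorbed: α·S·A_cross = 0.88·133·7.087 = 829.5 W (cross-section 2rL).
Total input = 829.5 + 843 = 1672 W.
Radiated: εσ·A_surf·T⁴ with A_surf = 2πrL = 22.26 m².
T⁴ = 1672/(0.88·5.67×10⁻⁸·22.26) = 1.505×10⁹ K⁴.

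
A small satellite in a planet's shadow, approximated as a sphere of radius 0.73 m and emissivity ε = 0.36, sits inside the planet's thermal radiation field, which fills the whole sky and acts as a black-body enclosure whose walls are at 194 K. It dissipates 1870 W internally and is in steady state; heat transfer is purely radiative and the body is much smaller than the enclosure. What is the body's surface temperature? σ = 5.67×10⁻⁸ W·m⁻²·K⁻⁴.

T ≈ 351 K

For a small grey body in a large enclosure, net radiated power = εσA(T⁴ − T_w⁴).
Steady state: P = εσA(T⁴ − T_w⁴) with A = 4πr² = 6.697 m².
T⁴ = P/(εσA) + T_w⁴ = 1870/(0.36·5.67×10⁻⁸·6.697) + (194)⁴
    = 1.368×10¹⁰ + 1.416×10⁹ = 1.510×10¹⁰ K⁴.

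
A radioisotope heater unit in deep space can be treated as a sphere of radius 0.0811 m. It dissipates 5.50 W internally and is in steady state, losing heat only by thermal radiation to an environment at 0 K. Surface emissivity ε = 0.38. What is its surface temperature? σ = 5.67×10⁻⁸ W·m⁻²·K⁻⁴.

Steady state: internal power = radiated power, P = εσA T⁴.
Radiating area A = 4πr² = 0.08265 m².
T⁴ = P/(εσA) = 5.50/(0.38·5.67×10⁻⁸·0.08265) = 3.088×10⁹ K⁴.
T = (3.088×10⁹)^(1/4).

T ≈ 236 K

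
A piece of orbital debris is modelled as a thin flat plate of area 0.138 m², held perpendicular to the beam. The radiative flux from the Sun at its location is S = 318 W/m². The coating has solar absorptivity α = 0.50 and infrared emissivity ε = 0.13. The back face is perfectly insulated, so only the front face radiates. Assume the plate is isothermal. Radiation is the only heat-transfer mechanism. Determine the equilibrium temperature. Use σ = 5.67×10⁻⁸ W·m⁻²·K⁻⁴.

At equilibrium, absorbed power = emitted power.
Absorbing cross-section = A = 0.1380 m²; emitting surface = A = 0.1380 m² (ratio 1).
αS·A_cross = εσ·A_surf·T⁴  ⇒  T⁴ = αS/(ε·1σ).
T⁴ = 0.500·318/(0.13·1·5.67×10⁻⁸) = 2.157×10¹⁰ K⁴.
T = (2.157×10¹⁰)^(1/4).

T ≈ 383 K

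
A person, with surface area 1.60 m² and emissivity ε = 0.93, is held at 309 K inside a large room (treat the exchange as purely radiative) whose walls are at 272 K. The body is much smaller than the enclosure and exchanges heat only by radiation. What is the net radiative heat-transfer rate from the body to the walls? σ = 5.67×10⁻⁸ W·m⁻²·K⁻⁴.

For a small grey body in a large enclosure: P_net = εσA(T_body⁴ − T_wall⁴).
A = 1.60 m²; T_body⁴ − T_wall⁴ = 9.117×10⁹ − 5.474×10⁹ = 3.643×10⁹ K⁴.
|P_net| = 0.93·5.67×10⁻⁸·1.600·3.643×10⁹.

P_net ≈ 307 W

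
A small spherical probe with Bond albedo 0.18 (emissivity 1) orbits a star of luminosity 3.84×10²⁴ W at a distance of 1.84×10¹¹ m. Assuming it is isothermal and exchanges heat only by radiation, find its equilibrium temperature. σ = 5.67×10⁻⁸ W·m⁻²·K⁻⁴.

First find the stellar flux at distance d: S = L/(4πd²) = 3.84×10²⁴/(4π·(1.84×10¹¹)²) = 9.026 W/m².
For an isothermal sphere, absorbed (1−a)S·πr² = emitted σ·4πr²·T⁴, so T⁴ = (1−a)S/(4σ).
T⁴ = 0.820·9.026/(4·5.67×10⁻⁸) = 3.263×10⁷ K⁴.

T ≈ 75.6 K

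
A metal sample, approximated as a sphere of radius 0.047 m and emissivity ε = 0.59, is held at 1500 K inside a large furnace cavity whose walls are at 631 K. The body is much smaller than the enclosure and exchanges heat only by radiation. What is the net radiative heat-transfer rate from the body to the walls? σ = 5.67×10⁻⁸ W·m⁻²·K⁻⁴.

P_net ≈ 4550 W

For a small grey body in a large enclosure: P_net = εσA(T_body⁴ − T_wall⁴).
A = 4πr² = 0.02776 m²; T_body⁴ − T_wall⁴ = 5.062×10¹² − 1.585×10¹¹ = 4.904×10¹² K⁴.
|P_net| = 0.59·5.67×10⁻⁸·0.02776·4.904×10¹².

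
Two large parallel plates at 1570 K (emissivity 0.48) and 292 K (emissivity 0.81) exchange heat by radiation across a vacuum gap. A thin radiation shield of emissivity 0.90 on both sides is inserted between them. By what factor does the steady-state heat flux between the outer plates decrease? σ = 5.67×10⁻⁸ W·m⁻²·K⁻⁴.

factor ≈ 1.53

Without shield: q₀ = σΔ(T⁴)/(1/ε₁+1/ε₂−1) with denominator 2.318.
With shield the two gaps are in series; the resistances add: (1/ε₁+1/ε_s−1)+(1/ε_s+1/ε₂−1) = 2.194+1.346 = 3.540.
Heat-flux ratio q₀/q = 3.540/2.318.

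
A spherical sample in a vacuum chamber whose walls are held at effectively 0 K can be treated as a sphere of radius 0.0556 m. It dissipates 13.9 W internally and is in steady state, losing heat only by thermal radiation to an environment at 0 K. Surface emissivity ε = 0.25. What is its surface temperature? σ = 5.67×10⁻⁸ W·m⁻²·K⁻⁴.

T ≈ 399 K

Steady state: internal power = radiated power, P = εσA T⁴.
Radiating area A = 4πr² = 0.03885 m².
T⁴ = P/(εσA) = 13.9/(0.25·5.67×10⁻⁸·0.03885) = 2.524×10¹⁰ K⁴.
T = (2.524×10¹⁰)^(1/4).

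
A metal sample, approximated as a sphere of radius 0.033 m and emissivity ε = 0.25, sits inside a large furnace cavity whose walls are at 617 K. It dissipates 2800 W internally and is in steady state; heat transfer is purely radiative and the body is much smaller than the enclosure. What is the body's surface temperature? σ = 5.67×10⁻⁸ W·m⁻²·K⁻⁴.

For a small grey body in a large enclosure, net radiated power = εσA(T⁴ − T_w⁴).
Steady state: P = εσA(T⁴ − T_w⁴) with A = 4πr² = 0.01368 m².
T⁴ = P/(εσA) + T_w⁴ = 2800/(0.25·5.67×10⁻⁸·0.01368) + (617)⁴
    = 1.443×10¹³ + 1.449×10¹¹ = 1.458×10¹³ K⁴.

T ≈ 1950 K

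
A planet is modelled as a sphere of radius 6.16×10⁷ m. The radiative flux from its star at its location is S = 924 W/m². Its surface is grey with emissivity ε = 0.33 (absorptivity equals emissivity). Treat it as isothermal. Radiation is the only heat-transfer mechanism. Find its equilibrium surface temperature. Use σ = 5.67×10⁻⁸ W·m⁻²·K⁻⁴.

At equilibrium, absorbed power = emitted power.
Absorbing cross-section = πr² = 1.192×10¹⁶ m²; emitting surface = 4πr² = 4.768×10¹⁶ m² (ratio 4).
εS·A_cross = εσ·A_surf·T⁴  ⇒  T⁴ = S/(4σ)   (ε cancels).
T⁴ = 924/(4·5.67×10⁻⁸) = 4.074×10⁹ K⁴.
T = (4.074×10⁹)^(1/4).

T ≈ 253 K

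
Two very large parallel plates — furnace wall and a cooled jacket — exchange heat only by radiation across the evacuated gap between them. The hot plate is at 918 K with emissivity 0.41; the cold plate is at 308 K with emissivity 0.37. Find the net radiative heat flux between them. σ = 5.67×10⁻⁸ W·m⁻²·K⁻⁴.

For two infinite grey parallel plates, q = σ(T₁⁴ − T₂⁴)/(1/ε₁ + 1/ε₂ − 1).
T₁⁴ − T₂⁴ = 7.102×10¹¹ − 8.999×10⁹ = 7.012×10¹¹ K⁴.
1/ε₁ + 1/ε₂ − 1 = 2.439 + 2.703 − 1 = 4.142.
q = 5.67×10⁻⁸ × 7.012×10¹¹ / 4.142.

q ≈ 9600 W/m²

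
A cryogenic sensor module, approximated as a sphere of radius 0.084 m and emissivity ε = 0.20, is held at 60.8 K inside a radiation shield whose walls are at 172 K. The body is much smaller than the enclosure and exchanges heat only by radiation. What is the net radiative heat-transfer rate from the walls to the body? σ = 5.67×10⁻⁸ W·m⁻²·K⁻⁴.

P_net ≈ 0.866 W

For a small grey body in a large enclosure: P_net = εσA(T_body⁴ − T_wall⁴).
A = 4πr² = 0.08867 m²; T_body⁴ − T_wall⁴ = 1.367×10⁷ − 8.752×10⁸ = -8.615×10⁸ K⁴.
|P_net| = 0.20·5.67×10⁻⁸·0.08867·8.615×10⁸.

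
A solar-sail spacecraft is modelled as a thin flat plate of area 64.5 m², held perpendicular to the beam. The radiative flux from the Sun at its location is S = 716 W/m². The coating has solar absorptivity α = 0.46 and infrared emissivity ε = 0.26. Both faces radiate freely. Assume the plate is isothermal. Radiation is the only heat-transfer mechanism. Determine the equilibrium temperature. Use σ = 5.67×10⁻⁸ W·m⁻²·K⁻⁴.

T ≈ 325 K

At equilibrium, absorbed power = emitted power.
Absorbing cross-section = A = 64.50 m²; emitting surface = 2A = 129.0 m² (ratio 2).
αS·A_cross = εσ·A_surf·T⁴  ⇒  T⁴ = αS/(ε·2σ).
T⁴ = 0.460·716/(0.26·2·5.67×10⁻⁸) = 1.117×10¹⁰ K⁴.
T = (1.117×10¹⁰)^(1/4).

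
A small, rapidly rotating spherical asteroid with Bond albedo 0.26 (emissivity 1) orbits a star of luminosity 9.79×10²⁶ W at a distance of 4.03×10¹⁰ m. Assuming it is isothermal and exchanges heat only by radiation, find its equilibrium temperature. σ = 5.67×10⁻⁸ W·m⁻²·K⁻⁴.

T ≈ 629 K

First find the stellar flux at distance d: S = L/(4πd²) = 9.79×10²⁶/(4π·(4.03×10¹⁰)²) = 47970 W/m².
For an isothermal sphere, absorbed (1−a)S·πr² = emitted σ·4πr²·T⁴, so T⁴ = (1−a)S/(4σ).
T⁴ = 0.740·47970/(4·5.67×10⁻⁸) = 1.565×10¹¹ K⁴.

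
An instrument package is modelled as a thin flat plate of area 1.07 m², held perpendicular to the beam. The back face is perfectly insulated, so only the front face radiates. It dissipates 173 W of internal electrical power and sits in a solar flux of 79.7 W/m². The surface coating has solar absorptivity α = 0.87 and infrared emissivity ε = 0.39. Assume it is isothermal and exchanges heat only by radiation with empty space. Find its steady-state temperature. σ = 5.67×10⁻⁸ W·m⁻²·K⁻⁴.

At steady state, absorbed solar power + internal power = radiated power.
Absorbed: α·S·A_cross = 0.87·79.7·1.070 = 74.19 W (cross-section A).
Total input = 74.19 + 173 = 247.2 W.
Radiated: εσ·A_surf·T⁴ with A_surf = A = 1.070 m².
T⁴ = 247.2/(0.39·5.67×10⁻⁸·1.070) = 1.045×10¹⁰ K⁴.

T ≈ 320 K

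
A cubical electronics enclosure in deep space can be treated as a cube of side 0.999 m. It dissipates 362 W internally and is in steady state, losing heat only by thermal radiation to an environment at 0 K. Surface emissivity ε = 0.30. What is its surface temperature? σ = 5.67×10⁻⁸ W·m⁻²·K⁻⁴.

Steady state: internal power = radiated power, P = εσA T⁴.
Radiating area A = 6L² = 5.988 m².
T⁴ = P/(εσA) = 362/(0.30·5.67×10⁻⁸·5.988) = 3.554×10⁹ K⁴.
T = (3.554×10⁹)^(1/4).

T ≈ 244 K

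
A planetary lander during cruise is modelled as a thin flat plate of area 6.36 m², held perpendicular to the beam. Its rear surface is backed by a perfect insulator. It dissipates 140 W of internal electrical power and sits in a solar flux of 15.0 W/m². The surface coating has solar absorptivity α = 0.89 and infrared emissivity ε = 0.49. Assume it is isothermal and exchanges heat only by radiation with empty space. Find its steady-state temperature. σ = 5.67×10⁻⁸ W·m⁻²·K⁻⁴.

T ≈ 189 K

At steady state, absorbed solar power + internal power = radiated power.
Absorbed: α·S·A_cross = 0.89·15.0·6.360 = 84.91 W (cross-section A).
Total input = 84.91 + 140 = 224.9 W.
Radiated: εσ·A_surf·T⁴ with A_surf = A = 6.360 m².
T⁴ = 224.9/(0.49·5.67×10⁻⁸·6.360) = 1.273×10⁹ K⁴.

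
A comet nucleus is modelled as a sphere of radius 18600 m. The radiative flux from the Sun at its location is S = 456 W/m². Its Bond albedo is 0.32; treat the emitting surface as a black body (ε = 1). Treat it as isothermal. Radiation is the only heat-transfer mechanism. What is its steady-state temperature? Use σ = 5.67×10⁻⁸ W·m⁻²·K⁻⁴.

T ≈ 192 K

At equilibrium, absorbed power = emitted power.
Absorbing cross-section = πr² = 1.087×10⁹ m²; emitting surface = 4πr² = 4.347×10⁹ m² (ratio 4).
(1−a)S·A_cross = εσ·A_surf·T⁴  ⇒  T⁴ = (1−a)S/(4σ).
T⁴ = 0.680·456/(4·5.67×10⁻⁸) = 1.367×10⁹ K⁴.
T = (1.367×10⁹)^(1/4).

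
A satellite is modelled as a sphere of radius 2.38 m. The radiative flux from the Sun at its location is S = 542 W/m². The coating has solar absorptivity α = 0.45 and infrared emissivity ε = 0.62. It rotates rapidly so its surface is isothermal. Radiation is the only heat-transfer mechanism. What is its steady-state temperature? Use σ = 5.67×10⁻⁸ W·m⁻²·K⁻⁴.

T ≈ 204 K

At equilibrium, absorbed power = emitted power.
Absorbing cross-section = πr² = 17.80 m²; emitting surface = 4πr² = 71.18 m² (ratio 4).
αS·A_cross = εσ·A_surf·T⁴  ⇒  T⁴ = αS/(ε·4σ).
T⁴ = 0.450·542/(0.62·4·5.67×10⁻⁸) = 1.735×10⁹ K⁴.
T = (1.735×10⁹)^(1/4).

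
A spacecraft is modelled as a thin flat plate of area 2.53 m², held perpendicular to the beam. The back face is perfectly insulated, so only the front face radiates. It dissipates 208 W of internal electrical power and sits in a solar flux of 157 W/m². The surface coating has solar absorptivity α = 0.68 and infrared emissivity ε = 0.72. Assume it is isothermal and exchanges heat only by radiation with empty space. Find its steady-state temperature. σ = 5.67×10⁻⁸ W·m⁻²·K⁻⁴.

T ≈ 261 K

At steady state, absorbed solar power + internal power = radiated power.
Absorbed: α·S·A_cross = 0.68·157·2.530 = 270.1 W (cross-section A).
Total input = 270.1 + 208 = 478.1 W.
Radiated: εσ·A_surf·T⁴ with A_surf = A = 2.530 m².
T⁴ = 478.1/(0.72·5.67×10⁻⁸·2.530) = 4.629×10⁹ K⁴.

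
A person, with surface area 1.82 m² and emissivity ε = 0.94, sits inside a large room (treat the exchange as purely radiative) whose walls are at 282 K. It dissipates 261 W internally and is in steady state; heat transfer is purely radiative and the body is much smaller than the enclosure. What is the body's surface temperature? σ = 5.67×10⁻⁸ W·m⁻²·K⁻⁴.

T ≈ 308 K

For a small grey body in a large enclosure, net radiated power = εσA(T⁴ − T_w⁴).
Steady state: P = εσA(T⁴ − T_w⁴) with A = 1.82 m².
T⁴ = P/(εσA) + T_w⁴ = 261/(0.94·5.67×10⁻⁸·1.820) + (282)⁴
    = 2.691×10⁹ + 6.324×10⁹ = 9.015×10⁹ K⁴.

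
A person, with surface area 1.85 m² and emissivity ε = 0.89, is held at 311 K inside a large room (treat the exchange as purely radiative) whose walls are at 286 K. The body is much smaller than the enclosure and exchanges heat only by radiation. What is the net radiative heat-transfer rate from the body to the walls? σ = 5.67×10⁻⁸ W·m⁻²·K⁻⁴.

For a small grey body in a large enclosure: P_net = εσA(T_body⁴ − T_wall⁴).
A = 1.85 m²; T_body⁴ − T_wall⁴ = 9.355×10⁹ − 6.691×10⁹ = 2.664×10⁹ K⁴.
|P_net| = 0.89·5.67×10⁻⁸·1.850·2.664×10⁹.

P_net ≈ 249 W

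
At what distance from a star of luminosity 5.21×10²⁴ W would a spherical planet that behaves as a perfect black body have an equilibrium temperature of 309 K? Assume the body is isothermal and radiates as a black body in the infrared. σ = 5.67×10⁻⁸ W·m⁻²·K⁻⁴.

For an isothermal black-emitting sphere, (1−a)S·πr² = σ·4πr²·T⁴ ⇒ S = 4σT⁴/(1−a).
S = 4·5.67×10⁻⁸·(309)⁴/1.00 = 2068 W/m².
Flux falls as S = L/(4πd²), so d = √(L/(4πS)) = √(5.21×10²⁴/(4π·2068)).

d ≈ 1.42×10¹⁰ m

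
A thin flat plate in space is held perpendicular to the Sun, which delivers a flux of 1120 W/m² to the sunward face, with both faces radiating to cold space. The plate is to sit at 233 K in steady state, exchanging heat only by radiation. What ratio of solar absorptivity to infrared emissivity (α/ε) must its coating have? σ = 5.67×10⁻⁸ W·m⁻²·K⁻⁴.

α/ε ≈ 0.298

Balance: αS·A = εσ·2A·T⁴ ⇒ α/ε = 2σT⁴/S.
α/ε = 2·5.67×10⁻⁸·(233)⁴/1120 = 2·5.67×10⁻⁸·2.947×10⁹/1120.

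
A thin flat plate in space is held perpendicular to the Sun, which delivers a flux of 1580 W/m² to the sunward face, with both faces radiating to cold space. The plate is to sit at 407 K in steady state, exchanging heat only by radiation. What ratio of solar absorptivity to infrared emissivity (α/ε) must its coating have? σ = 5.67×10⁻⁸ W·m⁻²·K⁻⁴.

α/ε ≈ 1.97

Balance: αS·A = εσ·2A·T⁴ ⇒ α/ε = 2σT⁴/S.
α/ε = 2·5.67×10⁻⁸·(407)⁴/1580 = 2·5.67×10⁻⁸·2.744×10¹⁰/1580.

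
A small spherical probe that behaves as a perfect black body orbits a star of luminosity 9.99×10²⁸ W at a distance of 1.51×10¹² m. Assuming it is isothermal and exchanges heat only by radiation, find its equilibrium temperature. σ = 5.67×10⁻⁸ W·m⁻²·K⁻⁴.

T ≈ 352 K

First find the stellar flux at distance d: S = L/(4πd²) = 9.99×10²⁸/(4π·(1.51×10¹²)²) = 3487 W/m².
For an isothermal sphere, absorbed (1−a)S·πr² = emitted σ·4πr²·T⁴, so T⁴ = (1−a)S/(4σ).
T⁴ = 1.00·3487/(4·5.67×10⁻⁸) = 1.537×10¹⁰ K⁴.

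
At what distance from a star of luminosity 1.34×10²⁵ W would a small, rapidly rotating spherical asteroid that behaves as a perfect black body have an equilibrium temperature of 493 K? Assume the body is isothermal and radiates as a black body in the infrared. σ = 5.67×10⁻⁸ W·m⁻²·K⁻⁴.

For an isothermal black-emitting sphere, (1−a)S·πr² = σ·4πr²·T⁴ ⇒ S = 4σT⁴/(1−a).
S = 4·5.67×10⁻⁸·(493)⁴/1.00 = 13400 W/m².
Flux falls as S = L/(4πd²), so d = √(L/(4πS)) = √(1.34×10²⁵/(4π·13400)).

d ≈ 8.92×10⁹ m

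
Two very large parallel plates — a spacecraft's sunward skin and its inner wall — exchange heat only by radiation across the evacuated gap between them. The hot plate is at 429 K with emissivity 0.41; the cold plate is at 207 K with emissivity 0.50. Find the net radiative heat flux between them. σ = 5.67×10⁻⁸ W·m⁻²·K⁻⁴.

q ≈ 528 W/m²

For two infinite grey parallel plates, q = σ(T₁⁴ − T₂⁴)/(1/ε₁ + 1/ε₂ − 1).
T₁⁴ − T₂⁴ = 3.387×10¹⁰ − 1.836×10⁹ = 3.204×10¹⁰ K⁴.
1/ε₁ + 1/ε₂ − 1 = 2.439 + 2.000 − 1 = 3.439.
q = 5.67×10⁻⁸ × 3.204×10¹⁰ / 3.439.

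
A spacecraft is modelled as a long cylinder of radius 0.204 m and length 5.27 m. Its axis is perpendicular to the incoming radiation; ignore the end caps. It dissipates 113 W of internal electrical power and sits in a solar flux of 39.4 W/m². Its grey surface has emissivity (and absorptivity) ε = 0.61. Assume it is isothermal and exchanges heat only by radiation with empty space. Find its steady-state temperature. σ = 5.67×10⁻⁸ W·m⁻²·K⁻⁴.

T ≈ 163 K

At steady state, absorbed solar power + internal power = radiated power.
Absorbed: α·S·A_cross = 0.61·39.4·2.150 = 51.68 W (cross-section 2rL).
Total input = 51.68 + 113 = 164.7 W.
Radiated: εσ·A_surf·T⁴ with A_surf = 2πrL = 6.755 m².
T⁴ = 164.7/(0.61·5.67×10⁻⁸·6.755) = 7.049×10⁸ K⁴.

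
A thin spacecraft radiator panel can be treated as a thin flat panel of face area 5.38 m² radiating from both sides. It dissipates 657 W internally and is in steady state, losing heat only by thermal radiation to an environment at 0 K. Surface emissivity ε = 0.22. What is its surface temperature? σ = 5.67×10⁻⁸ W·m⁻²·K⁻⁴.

Steady state: internal power = radiated power, P = εσA T⁴.
Radiating area A = 2·5.38 = 10.76 m².
T⁴ = P/(εσA) = 657/(0.22·5.67×10⁻⁸·10.76) = 4.895×10⁹ K⁴.
T = (4.895×10⁹)^(1/4).

T ≈ 265 K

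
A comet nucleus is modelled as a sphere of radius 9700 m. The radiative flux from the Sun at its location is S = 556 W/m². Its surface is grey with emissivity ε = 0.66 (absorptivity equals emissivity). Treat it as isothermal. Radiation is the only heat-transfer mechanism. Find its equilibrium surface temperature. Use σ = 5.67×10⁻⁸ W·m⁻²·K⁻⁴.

At equilibrium, absorbed power = emitted power.
Absorbing cross-section = πr² = 2.956×10⁸ m²; emitting surface = 4πr² = 1.182×10⁹ m² (ratio 4).
εS·A_cross = εσ·A_surf·T⁴  ⇒  T⁴ = S/(4σ)   (ε cancels).
T⁴ = 556/(4·5.67×10⁻⁸) = 2.451×10⁹ K⁴.
T = (2.451×10⁹)^(1/4).

T ≈ 223 K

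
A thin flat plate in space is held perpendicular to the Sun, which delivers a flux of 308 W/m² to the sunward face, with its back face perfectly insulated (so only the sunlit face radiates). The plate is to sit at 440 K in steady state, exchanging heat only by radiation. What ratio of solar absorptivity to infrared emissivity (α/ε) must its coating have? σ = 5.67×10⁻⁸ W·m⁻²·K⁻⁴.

Balance: αS·A = εσ·1A·T⁴ ⇒ α/ε = σT⁴/S.
α/ε = 5.67×10⁻⁸·(440)⁴/308 = 5.67×10⁻⁸·3.748×10¹⁰/308.

α/ε ≈ 6.90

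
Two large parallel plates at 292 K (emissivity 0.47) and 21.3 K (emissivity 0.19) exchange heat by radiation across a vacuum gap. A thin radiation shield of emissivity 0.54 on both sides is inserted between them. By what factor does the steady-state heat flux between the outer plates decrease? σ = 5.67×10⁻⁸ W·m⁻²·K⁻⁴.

Without shield: q₀ = σΔ(T⁴)/(1/ε₁+1/ε₂−1) with denominator 6.391.
With shield the two gaps are in series; the resistances add: (1/ε₁+1/ε_s−1)+(1/ε_s+1/ε₂−1) = 2.980+6.115 = 9.095.
Heat-flux ratio q₀/q = 9.095/6.391.

factor ≈ 1.42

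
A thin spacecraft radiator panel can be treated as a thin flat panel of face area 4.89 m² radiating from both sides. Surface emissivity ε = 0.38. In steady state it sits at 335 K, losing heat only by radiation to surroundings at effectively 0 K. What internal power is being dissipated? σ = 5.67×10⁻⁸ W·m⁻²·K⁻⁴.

Steady state: P = εσA T⁴.
A = 2·4.89 = 9.780 m²; T⁴ = (335)⁴ = 1.259×10¹⁰ K⁴.
P = 0.38 × 5.67×10⁻⁸ × 9.780 × 1.259×10¹⁰.

P ≈ 2650 W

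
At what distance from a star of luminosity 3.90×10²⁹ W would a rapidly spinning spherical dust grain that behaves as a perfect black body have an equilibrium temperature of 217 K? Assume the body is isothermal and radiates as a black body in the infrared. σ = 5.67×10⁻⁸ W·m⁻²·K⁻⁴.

For an isothermal black-emitting sphere, (1−a)S·πr² = σ·4πr²·T⁴ ⇒ S = 4σT⁴/(1−a).
S = 4·5.67×10⁻⁸·(217)⁴/1.00 = 502.9 W/m².
Flux falls as S = L/(4πd²), so d = √(L/(4πS)) = √(3.90×10²⁹/(4π·502.9)).

d ≈ 7.86×10¹² m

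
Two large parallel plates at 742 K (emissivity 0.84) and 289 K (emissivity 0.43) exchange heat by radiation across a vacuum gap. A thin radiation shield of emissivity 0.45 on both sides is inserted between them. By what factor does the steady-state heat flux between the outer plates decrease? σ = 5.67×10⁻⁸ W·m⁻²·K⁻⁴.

Without shield: q₀ = σΔ(T⁴)/(1/ε₁+1/ε₂−1) with denominator 2.516.
With shield the two gaps are in series; the resistances add: (1/ε₁+1/ε_s−1)+(1/ε_s+1/ε₂−1) = 2.413+3.548 = 5.961.
Heat-flux ratio q₀/q = 5.961/2.516.

factor ≈ 2.37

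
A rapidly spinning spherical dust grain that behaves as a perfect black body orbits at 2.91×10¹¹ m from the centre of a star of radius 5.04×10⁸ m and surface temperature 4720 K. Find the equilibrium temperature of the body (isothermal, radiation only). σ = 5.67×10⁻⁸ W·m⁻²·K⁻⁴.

The star's surface emits σT_*⁴; at distance d the flux is S = σT_*⁴(R_*/d)².
S = 5.67×10⁻⁸·(4720)⁴·(5.04×10⁸/2.91×10¹¹)² = 84.42 W/m².
For an isothermal sphere T⁴ = (1−a)S/(4σ) = 3.722×10⁸ K⁴.

T ≈ 139 K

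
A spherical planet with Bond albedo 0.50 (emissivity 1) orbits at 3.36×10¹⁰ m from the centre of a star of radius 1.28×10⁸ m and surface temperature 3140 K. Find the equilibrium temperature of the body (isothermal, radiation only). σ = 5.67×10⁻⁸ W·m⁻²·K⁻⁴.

T ≈ 115 K

The star's surface emits σT_*⁴; at distance d the flux is S = σT_*⁴(R_*/d)².
S = 5.67×10⁻⁸·(3140)⁴·(1.28×10⁸/3.36×10¹⁰)² = 79.99 W/m².
For an isothermal sphere T⁴ = (1−a)S/(4σ) = 1.763×10⁸ K⁴.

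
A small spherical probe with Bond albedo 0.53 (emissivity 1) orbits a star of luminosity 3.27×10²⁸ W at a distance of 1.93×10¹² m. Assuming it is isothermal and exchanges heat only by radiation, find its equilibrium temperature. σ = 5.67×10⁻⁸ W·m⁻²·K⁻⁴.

First find the stellar flux at distance d: S = L/(4πd²) = 3.27×10²⁸/(4π·(1.93×10¹²)²) = 698.6 W/m².
For an isothermal sphere, absorbed (1−a)S·πr² = emitted σ·4πr²·T⁴, so T⁴ = (1−a)S/(4σ).
T⁴ = 0.470·698.6/(4·5.67×10⁻⁸) = 1.448×10⁹ K⁴.

T ≈ 195 K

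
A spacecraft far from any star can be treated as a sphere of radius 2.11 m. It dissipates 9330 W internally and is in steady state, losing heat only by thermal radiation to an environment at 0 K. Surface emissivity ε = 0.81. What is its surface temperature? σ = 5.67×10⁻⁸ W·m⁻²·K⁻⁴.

Steady state: internal power = radiated power, P = εσA T⁴.
Radiating area A = 4πr² = 55.95 m².
T⁴ = P/(εσA) = 9330/(0.81·5.67×10⁻⁸·55.95) = 3.631×10⁹ K⁴.
T = (3.631×10⁹)^(1/4).

T ≈ 245 K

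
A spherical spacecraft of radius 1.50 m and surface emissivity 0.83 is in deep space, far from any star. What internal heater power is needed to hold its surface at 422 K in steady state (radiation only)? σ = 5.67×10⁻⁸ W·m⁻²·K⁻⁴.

P ≈ 42200 W

P = εσ·4πr²·T⁴.
4πr² = 28.27 m²; T⁴ = 3.171×10¹⁰ K⁴.
P = 0.83·5.67×10⁻⁸·28.27·3.171×10¹⁰.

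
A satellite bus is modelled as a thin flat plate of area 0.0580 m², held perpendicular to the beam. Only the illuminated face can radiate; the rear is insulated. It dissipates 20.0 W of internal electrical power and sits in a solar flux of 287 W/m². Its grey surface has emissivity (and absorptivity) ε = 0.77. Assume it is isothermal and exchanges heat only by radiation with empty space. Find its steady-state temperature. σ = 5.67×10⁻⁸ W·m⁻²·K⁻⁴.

T ≈ 337 K

At steady state, absorbed solar power + internal power = radiated power.
Absorbed: α·S·A_cross = 0.77·287·0.05800 = 12.82 W (cross-section A).
Total input = 12.82 + 20.0 = 32.82 W.
Radiated: εσ·A_surf·T⁴ with A_surf = A = 0.05800 m².
T⁴ = 32.82/(0.77·5.67×10⁻⁸·0.05800) = 1.296×10¹⁰ K⁴.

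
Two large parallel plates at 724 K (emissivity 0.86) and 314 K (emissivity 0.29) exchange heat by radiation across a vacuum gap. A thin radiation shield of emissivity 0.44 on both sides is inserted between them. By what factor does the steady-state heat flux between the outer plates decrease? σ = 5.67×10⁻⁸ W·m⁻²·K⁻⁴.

Without shield: q₀ = σΔ(T⁴)/(1/ε₁+1/ε₂−1) with denominator 3.611.
With shield the two gaps are in series; the resistances add: (1/ε₁+1/ε_s−1)+(1/ε_s+1/ε₂−1) = 2.436+4.721 = 7.157.
Heat-flux ratio q₀/q = 7.157/3.611.

factor ≈ 1.98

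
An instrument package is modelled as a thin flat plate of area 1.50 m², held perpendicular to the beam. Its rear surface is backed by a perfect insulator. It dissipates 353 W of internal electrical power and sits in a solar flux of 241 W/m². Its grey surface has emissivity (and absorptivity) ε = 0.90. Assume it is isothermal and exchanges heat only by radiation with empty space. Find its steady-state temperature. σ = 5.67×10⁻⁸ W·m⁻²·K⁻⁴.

At steady state, absorbed solar power + internal power = radiated power.
Absorbed: α·S·A_cross = 0.90·241·1.500 = 325.4 W (cross-section A).
Total input = 325.4 + 353 = 678.4 W.
Radiated: εσ·A_surf·T⁴ with A_surf = A = 1.500 m².
T⁴ = 678.4/(0.90·5.67×10⁻⁸·1.500) = 8.862×10⁹ K⁴.

T ≈ 307 K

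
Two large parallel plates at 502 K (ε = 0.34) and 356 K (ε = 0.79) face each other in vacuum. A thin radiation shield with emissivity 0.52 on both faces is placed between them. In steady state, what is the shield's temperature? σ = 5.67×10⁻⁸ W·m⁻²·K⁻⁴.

In steady state the net flux on the hot side equals that on the cold side.
σ(T₁⁴−T_s⁴)/D₁ = σ(T_s⁴−T₂⁴)/D₂, with D₁ = 1/ε₁+1/ε_s−1 = 3.864, D₂ = 1/ε_s+1/ε₂−1 = 2.189.
Solve for T_s⁴: T_s⁴ = (D₂·T₁⁴ + D₁·T₂⁴)/(D₁+D₂) = 3.322×10¹⁰ K⁴.

T_s ≈ 427 K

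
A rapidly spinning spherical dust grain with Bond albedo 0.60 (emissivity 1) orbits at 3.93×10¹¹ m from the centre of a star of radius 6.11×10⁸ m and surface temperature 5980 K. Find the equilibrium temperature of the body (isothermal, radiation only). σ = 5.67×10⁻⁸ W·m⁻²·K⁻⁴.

T ≈ 133 K

The star's surface emits σT_*⁴; at distance d the flux is S = σT_*⁴(R_*/d)².
S = 5.67×10⁻⁸·(5980)⁴·(6.11×10⁸/3.93×10¹¹)² = 175.3 W/m².
For an isothermal sphere T⁴ = (1−a)S/(4σ) = 3.091×10⁸ K⁴.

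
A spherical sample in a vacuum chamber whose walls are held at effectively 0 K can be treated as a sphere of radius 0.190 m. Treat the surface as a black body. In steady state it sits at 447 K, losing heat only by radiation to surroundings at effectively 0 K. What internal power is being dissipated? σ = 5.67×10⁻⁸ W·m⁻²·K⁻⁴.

P ≈ 1030 W

Steady state: P = εσA T⁴.
A = 4πr² = 0.4536 m²; T⁴ = (447)⁴ = 3.992×10¹⁰ K⁴.
P = 1.0 × 5.67×10⁻⁸ × 0.4536 × 3.992×10¹⁰.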